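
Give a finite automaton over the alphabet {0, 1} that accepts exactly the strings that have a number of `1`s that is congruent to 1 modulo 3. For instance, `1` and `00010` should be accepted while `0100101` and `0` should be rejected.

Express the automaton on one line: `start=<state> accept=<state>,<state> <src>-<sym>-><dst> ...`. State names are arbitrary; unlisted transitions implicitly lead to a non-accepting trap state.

start=A accept=B A-0->A A-1->B B-0->B B-1->C C-0->C C-1->A

The only thing that matters is how many `1`s have appeared, reduced mod 3. Use one state per residue: A for 0, …, C for 2. Reading `1` moves to the next residue; anything else stays put. B is accepting.
       0  1 
>  A   A  B 
 * B   B  C 
   C   C  A 
(> = start, * = accepting)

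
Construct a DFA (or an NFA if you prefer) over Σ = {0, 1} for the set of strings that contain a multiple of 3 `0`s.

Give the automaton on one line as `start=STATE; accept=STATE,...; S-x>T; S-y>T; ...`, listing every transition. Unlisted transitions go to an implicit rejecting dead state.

start=S0; accept=S0; S0-0>S1; S0-1>S0; S1-0>S2; S1-1>S1; S2-0>S0; S2-1>S2

The only thing that matters is how many `0`s have appeared, reduced mod 3. Use one state per residue: S0 for 0, …, S2 for 2. Reading `0` moves to the next residue; anything else stays put. S0 is accepting.
With 3 states:
        0   1  
>* S0   S1  S0 
   S1   S2  S1 
   S2   S0  S2 
(> = start, * = accepting)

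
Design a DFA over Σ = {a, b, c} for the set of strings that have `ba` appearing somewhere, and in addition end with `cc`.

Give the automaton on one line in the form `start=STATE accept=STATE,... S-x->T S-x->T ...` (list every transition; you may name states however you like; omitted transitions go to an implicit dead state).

Run two small machines in parallel and take their product. One (3 states) tracks whether and how much of `ba` has been seen; the other (3 states) tracks how much of the suffix `cc` has currently been matched. Each combined state is a pair, one component from each; accept when both components accept.
        a   b   c  
>  s0   s0  s1  s2 
   s1   s3  s1  s2 
   s2   s0  s1  s4 
   s3   s3  s3  s5 
   s4   s0  s1  s4 
   s5   s3  s3  s6 
 * s6   s3  s3  s6 
(> = start, * = accepting)

start=s0 accept=s6 s0-a->s0 s0-b->s1 s0-c->s2 s1-a->s3 s1-b->s1 s1-c->s2 s2-a->s0 s2-b->s1 s2-c->s4 s3-a->s3 s3-b->s3 s3-c->s5 s4-a->s0 s4-b->s1 s4-c->s4 s5-a->s3 s5-b->s3 s5-c->s6 s6-a->s3 s6-b->s3 s6-c->s6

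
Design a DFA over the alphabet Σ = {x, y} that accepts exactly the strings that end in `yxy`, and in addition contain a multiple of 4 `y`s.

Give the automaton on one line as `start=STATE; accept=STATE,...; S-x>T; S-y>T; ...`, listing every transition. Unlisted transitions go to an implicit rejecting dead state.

Build one automaton per condition and run them in lockstep. The first has 4 states tracking how much of the suffix `yxy` has currently been matched; the second has 4 states tracking the count of `y`s modulo 4. A product state is a pair (one from each), accepting exactly when both do. After merging equivalent states the machine shrinks.
With 7 states:
        x   y  
>  s0   s0  s1 
   s1   s1  s2 
   s2   s2  s3 
   s3   s4  s0 
   s4   s5  s6 
   s5   s5  s0 
 * s6   s0  s1 
(> = start, * = accepting)

start=s0; accept=s6; s0-x>s0; s0-y>s1; s1-x>s1; s1-y>s2; s2-x>s2; s2-y>s3; s3-x>s4; s3-y>s0; s4-x>s5; s4-y>s6; s5-x>s5; s5-y>s0; s6-x>s0; s6-y>s1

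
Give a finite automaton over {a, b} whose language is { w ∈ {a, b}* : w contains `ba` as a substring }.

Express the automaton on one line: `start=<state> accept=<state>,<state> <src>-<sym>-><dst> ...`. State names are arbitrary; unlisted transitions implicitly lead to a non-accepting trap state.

States S0..S1 record the length of the longest prefix of `ba` that matches the current input suffix. Reaching S2 means `ba` has been seen, and we stay there forever. Accept from S2.
A 3-state machine:
        a   b  
>  S0   S0  S1 
   S1   S2  S1 
 * S2   S2  S2 
(> = start, * = accepting)

start=S0 accept=S2 S0-a->S0 S0-b->S1 S1-a->S2 S1-b->S1 S2-a->S2 S2-b->S2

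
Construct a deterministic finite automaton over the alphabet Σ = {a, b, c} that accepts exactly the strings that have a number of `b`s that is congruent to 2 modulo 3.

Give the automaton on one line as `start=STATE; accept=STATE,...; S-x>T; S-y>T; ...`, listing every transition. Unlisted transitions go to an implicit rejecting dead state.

start=s0; accept=s2; s0-a>s0; s0-b>s1; s0-c>s0; s1-a>s1; s1-b>s2; s1-c>s1; s2-a>s2; s2-b>s0; s2-c>s2

Keep the running count of `b`s modulo 3: each `b` advances along the cycle s0 → s1 → s2 → s0 while other symbols loop. Accept at s2.
With 3 states:
        a   b   c  
>  s0   s0  s1  s0 
   s1   s1  s2  s1 
 * s2   s2  s0  s2 
(> = start, * = accepting)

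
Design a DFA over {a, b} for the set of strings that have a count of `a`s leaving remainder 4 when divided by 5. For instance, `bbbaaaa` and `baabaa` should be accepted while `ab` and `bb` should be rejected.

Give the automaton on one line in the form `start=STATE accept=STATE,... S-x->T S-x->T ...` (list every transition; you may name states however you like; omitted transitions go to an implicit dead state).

The only thing that matters is how many `a`s have appeared, reduced mod 5. Use one state per residue: S0 for 0, …, S4 for 4. Reading `a` moves to the next residue; anything else stays put. S4 is accepting.
A 5-state machine:
        a   b  
>  S0   S1  S0 
   S1   S2  S1 
   S2   S3  S2 
   S3   S4  S3 
 * S4   S0  S4 
(> = start, * = accepting)

start=S0 accept=S4 S0-a->S1 S0-b->S0 S1-a->S2 S1-b->S1 S2-a->S3 S2-b->S2 S3-a->S4 S3-b->S3 S4-a->S0 S4-b->S4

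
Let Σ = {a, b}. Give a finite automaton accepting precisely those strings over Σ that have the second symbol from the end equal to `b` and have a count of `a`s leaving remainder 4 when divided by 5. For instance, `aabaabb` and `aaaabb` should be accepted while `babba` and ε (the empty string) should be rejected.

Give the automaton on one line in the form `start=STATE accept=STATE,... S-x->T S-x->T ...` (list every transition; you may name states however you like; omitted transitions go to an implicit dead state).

Build one automaton per condition and run them in lockstep. One (7 states) tracks the last 2 symbols read; the other (5 states) tracks the count of `a`s modulo 5. Each combined state is a pair, one component from each; accept when both components accept.
          a    b  
>  S0     S1   S2 
   S1     S3   S4 
   S2     S5   S6 
   S3     S7   S8 
   S4     S9  S10 
   S5     S3   S4 
   S6     S5   S6 
   S7    S11  S12 
   S8    S13  S14 
   S9     S7   S8 
   S10    S9  S10 
   S11   S15  S16 
   S12   S17  S18 
   S13   S11  S12 
   S14   S13  S14 
   S15   S19  S20 
   S16   S21  S22 
 * S17   S15  S16 
   S18   S17  S18 
   S19    S3   S4 
   S20    S5   S6 
   S21   S19  S20 
 * S22   S21  S22 
(> = start, * = accepting)

start=S0 accept=S17,S22 S0-a->S1 S0-b->S2 S1-a->S3 S1-b->S4 S2-a->S5 S2-b->S6 S3-a->S7 S3-b->S8 S4-a->S9 S4-b->S10 S5-a->S3 S5-b->S4 S6-a->S5 S6-b->S6 S7-a->S11 S7-b->S12 S8-a->S13 S8-b->S14 S9-a->S7 S9-b->S8 S10-a->S9 S10-b->S10 S11-a->S15 S11-b->S16 S12-a->S17 S12-b->S18 S13-a->S11 S13-b->S12 S14-a->S13 S14-b->S14 S15-a->S19 S15-b->S20 S16-a->S21 S16-b->S22 S17-a->S15 S17-b->S16 S18-a->S17 S18-b->S18 S19-a->S3 S19-b->S4 S20-a->S5 S20-b->S6 S21-a->S19 S21-b->S20 S22-a->S21 S22-b->S22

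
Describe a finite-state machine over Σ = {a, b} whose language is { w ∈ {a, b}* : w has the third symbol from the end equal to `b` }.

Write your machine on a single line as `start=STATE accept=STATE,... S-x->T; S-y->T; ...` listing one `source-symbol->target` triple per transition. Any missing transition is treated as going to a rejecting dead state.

Because acceptance depends on a position counted from the end, the machine has to buffer the most recent 3 symbols. Make each state the string of the last up-to-3 symbols read; on input `x` shift the window left and append `x`. Accept when the buffered window has length 3 and begins with `b`.
With 15 states:
          a    b  
>  q0     q1   q2 
   q1     q3   q4 
   q2     q5   q6 
   q3     q7   q8 
   q4     q9  q10 
   q5    q11  q12 
   q6    q13  q14 
   q7     q7   q8 
   q8     q9  q10 
   q9    q11  q12 
   q10   q13  q14 
 * q11    q7   q8 
 * q12    q9  q10 
 * q13   q11  q12 
 * q14   q13  q14 
(> = start, * = accepting)

start=q0; accept=q11,q12,q13,q14; q0-a->q1; q0-b->q2; q1-a->q3; q1-b->q4; q2-a->q5; q2-b->q6; q3-a->q7; q3-b->q8; q4-a->q9; q4-b->q10; q5-a->q11; q5-b->q12; q6-a->q13; q6-b->q14; q7-a->q7; q7-b->q8; q8-a->q9; q8-b->q10; q9-a->q11; q9-b->q12; q10-a->q13; q10-b->q14; q11-a->q7; q11-b->q8; q12-a->q9; q12-b->q10; q13-a->q11; q13-b->q12; q14-a->q13; q14-b->q14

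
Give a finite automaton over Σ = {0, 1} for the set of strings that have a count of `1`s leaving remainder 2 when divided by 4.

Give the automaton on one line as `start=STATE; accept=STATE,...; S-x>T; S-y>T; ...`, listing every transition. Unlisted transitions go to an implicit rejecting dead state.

start=q0; accept=q2; q0-0>q0; q0-1>q1; q1-0>q1; q1-1>q2; q2-0>q2; q2-1>q3; q3-0>q3; q3-1>q0

The only thing that matters is how many `1`s have appeared, reduced mod 4. Use one state per residue: q0 for 0, …, q3 for 3. Reading `1` moves to the next residue; anything else stays put. q2 is accepting.
A 4-state machine:
        0   1  
>  q0   q0  q1 
   q1   q1  q2 
 * q2   q2  q3 
   q3   q3  q0 
(> = start, * = accepting)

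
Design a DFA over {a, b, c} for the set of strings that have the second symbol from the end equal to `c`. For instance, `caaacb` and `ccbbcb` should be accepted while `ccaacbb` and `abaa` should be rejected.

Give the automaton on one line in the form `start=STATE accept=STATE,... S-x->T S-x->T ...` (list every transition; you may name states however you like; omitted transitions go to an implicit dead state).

start=S0 accept=S10,S11,S12 S0-a->S1 S0-b->S2 S0-c->S3 S1-a->S4 S1-b->S5 S1-c->S6 S2-a->S7 S2-b->S8 S2-c->S9 S3-a->S10 S3-b->S11 S3-c->S12 S4-a->S4 S4-b->S5 S4-c->S6 S5-a->S7 S5-b->S8 S5-c->S9 S6-a->S10 S6-b->S11 S6-c->S12 S7-a->S4 S7-b->S5 S7-c->S6 S8-a->S7 S8-b->S8 S8-c->S9 S9-a->S10 S9-b->S11 S9-c->S12 S10-a->S4 S10-b->S5 S10-c->S6 S11-a->S7 S11-b->S8 S11-c->S9 S12-a->S10 S12-b->S11 S12-c->S12

A DFA must remember the last 2 symbols (since which symbol is second-to-last isn't known until the input ends). Use one state per possible window of the last ≤2 symbols; accept from those whose window starts with `c`.
With 13 states:
          a    b    c  
>  S0     S1   S2   S3 
   S1     S4   S5   S6 
   S2     S7   S8   S9 
   S3    S10  S11  S12 
   S4     S4   S5   S6 
   S5     S7   S8   S9 
   S6    S10  S11  S12 
   S7     S4   S5   S6 
   S8     S7   S8   S9 
   S9    S10  S11  S12 
 * S10    S4   S5   S6 
 * S11    S7   S8   S9 
 * S12   S10  S11  S12 
(> = start, * = accepting)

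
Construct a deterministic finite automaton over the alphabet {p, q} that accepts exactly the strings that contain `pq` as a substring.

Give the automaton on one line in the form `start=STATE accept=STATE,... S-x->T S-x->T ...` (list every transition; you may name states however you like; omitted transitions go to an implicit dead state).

States s0..s1 record the length of the longest prefix of `pq` that matches the current input suffix. Reaching s2 means `pq` has been seen, and we stay there forever. Accept from s2.
With 3 states:
        p   q  
>  s0   s1  s0 
   s1   s1  s2 
 * s2   s2  s2 
(> = start, * = accepting)

start=s0 accept=s2 s0-p->s1 s0-q->s0 s1-p->s1 s1-q->s2 s2-p->s2 s2-q->s2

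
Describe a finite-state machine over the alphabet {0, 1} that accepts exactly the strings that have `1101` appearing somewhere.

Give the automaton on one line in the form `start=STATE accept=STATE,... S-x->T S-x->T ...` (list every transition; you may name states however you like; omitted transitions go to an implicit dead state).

start=S0 accept=S4 S0-0->S0 S0-1->S1 S1-0->S0 S1-1->S2 S2-0->S3 S2-1->S2 S3-0->S0 S3-1->S4 S4-0->S4 S4-1->S4

States S0..S3 record the length of the longest prefix of `1101` that matches the current input suffix. Reaching S4 means `1101` has been seen, and we stay there forever. Accept from S4.
A 5-state machine:
        0   1  
>  S0   S0  S1 
   S1   S0  S2 
   S2   S3  S2 
   S3   S0  S4 
 * S4   S4  S4 
(> = start, * = accepting)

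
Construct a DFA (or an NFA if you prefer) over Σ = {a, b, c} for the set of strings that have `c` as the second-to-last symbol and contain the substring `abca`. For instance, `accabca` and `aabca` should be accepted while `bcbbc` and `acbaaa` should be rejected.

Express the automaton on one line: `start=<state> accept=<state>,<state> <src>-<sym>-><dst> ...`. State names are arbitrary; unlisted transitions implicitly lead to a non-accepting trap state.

Run two small machines in parallel and take their product. One (13 states) tracks the last 2 symbols read; the other (5 states) tracks whether and how much of `abca` has been seen. Each combined state is a pair, one component from each; accept when both components accept. After merging equivalent states the machine shrinks.
8 states suffice.
        a   b   c  
>  q0   q1  q0  q0 
   q1   q1  q2  q0 
   q2   q1  q0  q3 
   q3   q4  q0  q0 
 * q4   q5  q5  q6 
   q5   q5  q5  q6 
   q6   q4  q4  q7 
 * q7   q4  q4  q7 
(> = start, * = accepting)

start=q0 accept=q4,q7 q0-a->q1 q0-b->q0 q0-c->q0 q1-a->q1 q1-b->q2 q1-c->q0 q2-a->q1 q2-b->q0 q2-c->q3 q3-a->q4 q3-b->q0 q3-c->q0 q4-a->q5 q4-b->q5 q4-c->q6 q5-a->q5 q5-b->q5 q5-c->q6 q6-a->q4 q6-b->q4 q6-c->q7 q7-a->q4 q7-b->q4 q7-c->q7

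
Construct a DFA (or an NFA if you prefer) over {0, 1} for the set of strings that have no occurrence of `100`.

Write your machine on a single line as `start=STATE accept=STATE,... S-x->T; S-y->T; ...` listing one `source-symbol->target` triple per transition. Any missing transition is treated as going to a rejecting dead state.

Track partial matches of the forbidden pattern `100`. State D is a dead state reached once `100` has occurred; every other state accepts. A means no part of `100` is currently matched.
       0  1 
>* A   A  B 
 * B   C  B 
 * C   D  B 
   D   D  D 
(> = start, * = accepting)

start=A; accept=A,B,C; A-0->A; A-1->B; B-0->C; B-1->B; C-0->D; C-1->B; D-0->D; D-1->D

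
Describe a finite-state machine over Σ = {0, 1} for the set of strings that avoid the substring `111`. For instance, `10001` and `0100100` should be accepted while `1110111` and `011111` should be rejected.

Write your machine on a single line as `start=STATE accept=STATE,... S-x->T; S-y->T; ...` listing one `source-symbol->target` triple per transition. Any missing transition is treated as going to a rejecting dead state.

start=S0; accept=S0,S1,S2; S0-0->S0; S0-1->S1; S1-0->S0; S1-1->S2; S2-0->S0; S2-1->S3; S3-0->S3; S3-1->S3

This is the complement of 'contains `111`'. Use the same substring-matching states — S0 through S3 holding how much of `111` has just been matched — but flip the accepting set: everything except the trap S3 accepts.
4 states suffice.
        0   1  
>* S0   S0  S1 
 * S1   S0  S2 
 * S2   S0  S3 
   S3   S3  S3 
(> = start, * = accepting)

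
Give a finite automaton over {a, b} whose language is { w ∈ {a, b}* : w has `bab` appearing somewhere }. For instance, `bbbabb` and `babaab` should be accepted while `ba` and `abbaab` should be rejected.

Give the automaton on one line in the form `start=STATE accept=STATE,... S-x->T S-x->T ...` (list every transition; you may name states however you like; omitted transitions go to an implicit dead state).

States q0..q2 record the length of the longest prefix of `bab` that matches the current input suffix. Reaching q3 means `bab` has been seen, and we stay there forever. Accept from q3.
A 4-state machine:
        a   b  
>  q0   q0  q1 
   q1   q2  q1 
   q2   q0  q3 
 * q3   q3  q3 
(> = start, * = accepting)

start=q0 accept=q3 q0-a->q0 q0-b->q1 q1-a->q2 q1-b->q1 q2-a->q0 q2-b->q3 q3-a->q3 q3-b->q3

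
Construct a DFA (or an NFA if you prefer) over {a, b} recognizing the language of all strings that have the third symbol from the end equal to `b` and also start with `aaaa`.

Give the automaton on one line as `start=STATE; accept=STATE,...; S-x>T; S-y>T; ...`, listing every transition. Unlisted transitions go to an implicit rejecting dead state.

start=s0; accept=s20,s21,s22,s23; s0-a>s1; s0-b>s2; s1-a>s3; s1-b>s4; s2-a>s5; s2-b>s6; s3-a>s7; s3-b>s8; s4-a>s9; s4-b>s10; s5-a>s11; s5-b>s12; s6-a>s13; s6-b>s14; s7-a>s15; s7-b>s8; s8-a>s9; s8-b>s10; s9-a>s11; s9-b>s12; s10-a>s13; s10-b>s14; s11-a>s16; s11-b>s8; s12-a>s9; s12-b>s10; s13-a>s11; s13-b>s12; s14-a>s13; s14-b>s14; s15-a>s15; s15-b>s17; s16-a>s16; s16-b>s8; s17-a>s18; s17-b>s19; s18-a>s20; s18-b>s21; s19-a>s22; s19-b>s23; s20-a>s15; s20-b>s17; s21-a>s18; s21-b>s19; s22-a>s20; s22-b>s21; s23-a>s22; s23-b>s23

Build one automaton per condition and run them in lockstep. One (15 states) tracks the last 3 symbols read; the other (6 states) tracks whether the input so far still matches the prefix `aaaa`. Each combined state is a pair, one component from each; accept when both components accept.
A 24-state machine:
          a    b  
>  s0     s1   s2 
   s1     s3   s4 
   s2     s5   s6 
   s3     s7   s8 
   s4     s9  s10 
   s5    s11  s12 
   s6    s13  s14 
   s7    s15   s8 
   s8     s9  s10 
   s9    s11  s12 
   s10   s13  s14 
   s11   s16   s8 
   s12    s9  s10 
   s13   s11  s12 
   s14   s13  s14 
   s15   s15  s17 
   s16   s16   s8 
   s17   s18  s19 
   s18   s20  s21 
   s19   s22  s23 
 * s20   s15  s17 
 * s21   s18  s19 
 * s22   s20  s21 
 * s23   s22  s23 
(> = start, * = accepting)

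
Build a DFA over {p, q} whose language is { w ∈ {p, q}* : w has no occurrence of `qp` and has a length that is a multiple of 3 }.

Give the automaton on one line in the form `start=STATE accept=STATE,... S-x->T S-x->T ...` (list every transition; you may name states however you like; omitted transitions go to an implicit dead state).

start=s0 accept=s0,s6 s0-p->s1 s0-q->s2 s1-p->s3 s1-q->s4 s2-p->s5 s2-q->s4 s3-p->s0 s3-q->s6 s4-p->s5 s4-q->s6 s5-p->s5 s5-q->s5 s6-p->s5 s6-q->s2

Handle the two conditions separately and then intersect. One (3 states) tracks partial matches of the forbidden pattern `qp`; the other (3 states) tracks the input length modulo 3. Each combined state is a pair, one component from each; accept when both components accept. After merging equivalent states the machine shrinks.
With 7 states:
        p   q  
>* s0   s1  s2 
   s1   s3  s4 
   s2   s5  s4 
   s3   s0  s6 
   s4   s5  s6 
   s5   s5  s5 
 * s6   s5  s2 
(> = start, * = accepting)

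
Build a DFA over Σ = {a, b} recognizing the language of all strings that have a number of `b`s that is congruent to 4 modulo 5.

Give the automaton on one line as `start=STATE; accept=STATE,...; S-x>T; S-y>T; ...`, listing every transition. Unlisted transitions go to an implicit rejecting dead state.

The only thing that matters is how many `b`s have appeared, reduced mod 5. Use one state per residue: s0 for 0, …, s4 for 4. Reading `b` moves to the next residue; anything else stays put. s4 is accepting.
5 states suffice.
        a   b  
>  s0   s0  s1 
   s1   s1  s2 
   s2   s2  s3 
   s3   s3  s4 
 * s4   s4  s0 
(> = start, * = accepting)

start=s0; accept=s4; s0-a>s0; s0-b>s1; s1-a>s1; s1-b>s2; s2-a>s2; s2-b>s3; s3-a>s3; s3-b>s4; s4-a>s4; s4-b>s0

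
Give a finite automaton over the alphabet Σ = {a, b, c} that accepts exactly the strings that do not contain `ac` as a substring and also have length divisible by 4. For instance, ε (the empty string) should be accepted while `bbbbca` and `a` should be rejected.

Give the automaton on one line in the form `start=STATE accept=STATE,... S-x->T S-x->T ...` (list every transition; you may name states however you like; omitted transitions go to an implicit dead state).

start=q0 accept=q0,q9 q0-a->q1 q0-b->q2 q0-c->q2 q1-a->q3 q1-b->q4 q1-c->q5 q2-a->q3 q2-b->q4 q2-c->q4 q3-a->q6 q3-b->q7 q3-c->q8 q4-a->q6 q4-b->q7 q4-c->q7 q5-a->q8 q5-b->q8 q5-c->q8 q6-a->q9 q6-b->q0 q6-c->q10 q7-a->q9 q7-b->q0 q7-c->q0 q8-a->q10 q8-b->q10 q8-c->q10 q9-a->q1 q9-b->q2 q9-c->q11 q10-a->q11 q10-b->q11 q10-c->q11 q11-a->q5 q11-b->q5 q11-c->q5

Run two small machines in parallel and take their product. The first has 3 states tracking partial matches of the forbidden pattern `ac`; the second has 4 states tracking the input length modulo 4. A product state is a pair (one from each), accepting exactly when both do.
12 states suffice.
          a    b    c  
>* q0     q1   q2   q2 
   q1     q3   q4   q5 
   q2     q3   q4   q4 
   q3     q6   q7   q8 
   q4     q6   q7   q7 
   q5     q8   q8   q8 
   q6     q9   q0  q10 
   q7     q9   q0   q0 
   q8    q10  q10  q10 
 * q9     q1   q2  q11 
   q10   q11  q11  q11 
   q11    q5   q5   q5 
(> = start, * = accepting)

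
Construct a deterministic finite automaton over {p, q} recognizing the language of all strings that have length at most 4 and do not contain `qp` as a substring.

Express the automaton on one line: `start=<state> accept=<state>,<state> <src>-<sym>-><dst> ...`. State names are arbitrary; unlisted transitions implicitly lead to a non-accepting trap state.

start=A accept=A,B,C,D,E,G,H,I A-p->B A-q->C B-p->D B-q->E C-p->F C-q->E D-p->G D-q->H E-p->F E-q->H F-p->F F-q->F G-p->I G-q->I H-p->F H-q->I I-p->F I-q->F

Build one automaton per condition and run them in lockstep. The first has 6 states tracking the input length, saturating at 5; the second has 3 states tracking partial matches of the forbidden pattern `qp`. A product state is a pair (one from each), accepting exactly when both do. Minimizing collapses redundant product states.
9 states suffice.
       p  q 
>* A   B  C 
 * B   D  E 
 * C   F  E 
 * D   G  H 
 * E   F  H 
   F   F  F 
 * G   I  I 
 * H   F  I 
 * I   F  F 
(> = start, * = accepting)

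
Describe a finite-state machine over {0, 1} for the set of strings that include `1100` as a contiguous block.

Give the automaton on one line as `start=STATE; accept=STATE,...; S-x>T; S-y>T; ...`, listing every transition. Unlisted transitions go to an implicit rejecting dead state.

start=q0; accept=q4; q0-0>q0; q0-1>q1; q1-0>q0; q1-1>q2; q2-0>q3; q2-1>q2; q3-0>q4; q3-1>q1; q4-0>q4; q4-1>q4

States q0..q3 record the length of the longest prefix of `1100` that matches the current input suffix. Reaching q4 means `1100` has been seen, and we stay there forever. Accept from q4.
With 5 states:
        0   1  
>  q0   q0  q1 
   q1   q0  q2 
   q2   q3  q2 
   q3   q4  q1 
 * q4   q4  q4 
(> = start, * = accepting)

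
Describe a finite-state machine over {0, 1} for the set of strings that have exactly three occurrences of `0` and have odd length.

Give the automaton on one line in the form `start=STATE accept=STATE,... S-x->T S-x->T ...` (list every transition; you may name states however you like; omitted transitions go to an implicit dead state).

start=S0 accept=S5 S0-0->S1 S0-1->S2 S1-0->S3 S1-1->S4 S2-0->S4 S2-1->S0 S3-0->S5 S3-1->S6 S4-0->S6 S4-1->S1 S5-0->S7 S5-1->S8 S6-0->S8 S6-1->S3 S7-0->S9 S7-1->S9 S8-0->S9 S8-1->S5 S9-0->S7 S9-1->S7

Run two small machines in parallel and take their product. The first has 5 states tracking the count of `0`s, saturating at 4; the second has 2 states tracking the input length modulo 2. A product state is a pair (one from each), accepting exactly when both do.
        0   1  
>  S0   S1  S2 
   S1   S3  S4 
   S2   S4  S0 
   S3   S5  S6 
   S4   S6  S1 
 * S5   S7  S8 
   S6   S8  S3 
   S7   S9  S9 
   S8   S9  S5 
   S9   S7  S7 
(> = start, * = accepting)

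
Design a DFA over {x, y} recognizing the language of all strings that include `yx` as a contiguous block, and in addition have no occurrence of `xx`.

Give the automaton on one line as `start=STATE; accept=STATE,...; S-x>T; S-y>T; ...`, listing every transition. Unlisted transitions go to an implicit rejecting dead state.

start=s0; accept=s4,s7; s0-x>s1; s0-y>s2; s1-x>s3; s1-y>s2; s2-x>s4; s2-y>s2; s3-x>s3; s3-y>s5; s4-x>s6; s4-y>s7; s5-x>s6; s5-y>s5; s6-x>s6; s6-y>s6; s7-x>s4; s7-y>s7

Handle the two conditions separately and then intersect. One (3 states) tracks whether and how much of `yx` has been seen; the other (3 states) tracks partial matches of the forbidden pattern `xx`. Each combined state is a pair, one component from each; accept when both components accept.
8 states suffice.
        x   y  
>  s0   s1  s2 
   s1   s3  s2 
   s2   s4  s2 
   s3   s3  s5 
 * s4   s6  s7 
   s5   s6  s5 
   s6   s6  s6 
 * s7   s4  s7 
(> = start, * = accepting)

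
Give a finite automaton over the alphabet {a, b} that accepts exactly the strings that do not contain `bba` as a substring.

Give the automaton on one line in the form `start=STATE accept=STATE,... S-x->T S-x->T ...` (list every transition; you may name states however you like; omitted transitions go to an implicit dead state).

Track partial matches of the forbidden pattern `bba`. State S3 is a dead state reached once `bba` has occurred; every other state accepts. S0 means no part of `bba` is currently matched.
A 4-state machine:
        a   b  
>* S0   S0  S1 
 * S1   S0  S2 
 * S2   S3  S2 
   S3   S3  S3 
(> = start, * = accepting)

start=S0 accept=S0,S1,S2 S0-a->S0 S0-b->S1 S1-a->S0 S1-b->S2 S2-a->S3 S2-b->S2 S3-a->S3 S3-b->S3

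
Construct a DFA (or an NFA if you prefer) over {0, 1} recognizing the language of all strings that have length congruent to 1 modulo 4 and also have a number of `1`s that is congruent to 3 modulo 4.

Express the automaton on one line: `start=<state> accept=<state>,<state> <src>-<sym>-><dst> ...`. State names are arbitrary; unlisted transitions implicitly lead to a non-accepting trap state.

Run two small machines in parallel and take their product. The first has 4 states tracking the input length modulo 4; the second has 4 states tracking the count of `1`s modulo 4. A product state is a pair (one from each), accepting exactly when both do.
16 states suffice.
          0    1  
>  s0     s1   s2 
   s1     s3   s4 
   s2     s4   s5 
   s3     s6   s7 
   s4     s7   s8 
   s5     s8   s9 
   s6     s0  s10 
   s7    s10  s11 
   s8    s11  s12 
   s9    s12   s0 
   s10    s2  s13 
   s11   s13  s14 
   s12   s14   s1 
   s13    s5  s15 
 * s14   s15   s3 
   s15    s9   s6 
(> = start, * = accepting)

start=s0 accept=s14 s0-0->s1 s0-1->s2 s1-0->s3 s1-1->s4 s2-0->s4 s2-1->s5 s3-0->s6 s3-1->s7 s4-0->s7 s4-1->s8 s5-0->s8 s5-1->s9 s6-0->s0 s6-1->s10 s7-0->s10 s7-1->s11 s8-0->s11 s8-1->s12 s9-0->s12 s9-1->s0 s10-0->s2 s10-1->s13 s11-0->s13 s11-1->s14 s12-0->s14 s12-1->s1 s13-0->s5 s13-1->s15 s14-0->s15 s14-1->s3 s15-0->s9 s15-1->s6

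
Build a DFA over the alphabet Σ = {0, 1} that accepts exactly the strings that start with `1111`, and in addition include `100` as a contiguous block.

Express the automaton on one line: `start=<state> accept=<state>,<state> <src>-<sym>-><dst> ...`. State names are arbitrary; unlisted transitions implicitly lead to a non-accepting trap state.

start=s0 accept=s7 s0-0->s1 s0-1->s2 s1-0->s1 s1-1->s1 s2-0->s1 s2-1->s3 s3-0->s1 s3-1->s4 s4-0->s1 s4-1->s5 s5-0->s6 s5-1->s5 s6-0->s7 s6-1->s5 s7-0->s7 s7-1->s7

Handle the two conditions separately and then intersect. The first has 6 states tracking whether the input so far still matches the prefix `1111`; the second has 4 states tracking whether and how much of `100` has been seen. A product state is a pair (one from each), accepting exactly when both do. After merging equivalent states the machine shrinks.
8 states suffice.
        0   1  
>  s0   s1  s2 
   s1   s1  s1 
   s2   s1  s3 
   s3   s1  s4 
   s4   s1  s5 
   s5   s6  s5 
   s6   s7  s5 
 * s7   s7  s7 
(> = start, * = accepting)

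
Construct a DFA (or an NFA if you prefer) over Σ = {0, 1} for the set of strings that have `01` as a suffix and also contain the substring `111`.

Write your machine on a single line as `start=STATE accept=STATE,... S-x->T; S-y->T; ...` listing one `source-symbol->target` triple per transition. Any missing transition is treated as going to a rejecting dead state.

start=q0; accept=q7; q0-0->q1; q0-1->q2; q1-0->q1; q1-1->q3; q2-0->q1; q2-1->q4; q3-0->q1; q3-1->q4; q4-0->q1; q4-1->q5; q5-0->q6; q5-1->q5; q6-0->q6; q6-1->q7; q7-0->q6; q7-1->q5

Build one automaton per condition and run them in lockstep. The first has 3 states tracking how much of the suffix `01` has currently been matched; the second has 4 states tracking whether and how much of `111` has been seen. A product state is a pair (one from each), accepting exactly when both do.
        0   1  
>  q0   q1  q2 
   q1   q1  q3 
   q2   q1  q4 
   q3   q1  q4 
   q4   q1  q5 
   q5   q6  q5 
   q6   q6  q7 
 * q7   q6  q5 
(> = start, * = accepting)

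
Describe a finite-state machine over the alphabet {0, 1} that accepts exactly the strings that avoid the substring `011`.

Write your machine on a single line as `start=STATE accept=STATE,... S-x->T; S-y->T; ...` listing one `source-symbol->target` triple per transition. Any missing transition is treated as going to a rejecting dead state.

This is the complement of 'contains `011`'. Use the same substring-matching states — S0 through S3 holding how much of `011` has just been matched — but flip the accepting set: everything except the trap S3 accepts.
4 states suffice.
        0   1  
>* S0   S1  S0 
 * S1   S1  S2 
 * S2   S1  S3 
   S3   S3  S3 
(> = start, * = accepting)

start=S0; accept=S0,S1,S2; S0-0->S1; S0-1->S0; S1-0->S1; S1-1->S2; S2-0->S1; S2-1->S3; S3-0->S3; S3-1->S3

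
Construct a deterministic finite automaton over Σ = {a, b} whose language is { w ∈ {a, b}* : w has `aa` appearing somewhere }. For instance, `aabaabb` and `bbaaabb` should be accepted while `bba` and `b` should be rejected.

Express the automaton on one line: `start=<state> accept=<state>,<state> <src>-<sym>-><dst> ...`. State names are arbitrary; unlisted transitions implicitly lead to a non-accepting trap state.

start=q0 accept=q2 q0-a->q1 q0-b->q0 q1-a->q2 q1-b->q0 q2-a->q2 q2-b->q2

States q0..q1 record the length of the longest prefix of `aa` that matches the current input suffix. Reaching q2 means `aa` has been seen, and we stay there forever. Accept from q2.
        a   b  
>  q0   q1  q0 
   q1   q2  q0 
 * q2   q2  q2 
(> = start, * = accepting)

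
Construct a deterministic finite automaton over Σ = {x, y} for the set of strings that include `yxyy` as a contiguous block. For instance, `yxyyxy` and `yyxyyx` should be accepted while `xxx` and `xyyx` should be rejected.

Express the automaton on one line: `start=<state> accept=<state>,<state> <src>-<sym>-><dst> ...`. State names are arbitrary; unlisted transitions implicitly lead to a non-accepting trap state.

Track how much of `yxyy` has been matched so far: state s0 is no progress, s4 is the absorbing accept state reached once `yxyy` has occurred. Intermediate states record partial matches; on a mismatch, fall back to the longest reusable overlap.
With 5 states:
        x   y  
>  s0   s0  s1 
   s1   s2  s1 
   s2   s0  s3 
   s3   s2  s4 
 * s4   s4  s4 
(> = start, * = accepting)

start=s0 accept=s4 s0-x->s0 s0-y->s1 s1-x->s2 s1-y->s1 s2-x->s0 s2-y->s3 s3-x->s2 s3-y->s4 s4-x->s4 s4-y->s4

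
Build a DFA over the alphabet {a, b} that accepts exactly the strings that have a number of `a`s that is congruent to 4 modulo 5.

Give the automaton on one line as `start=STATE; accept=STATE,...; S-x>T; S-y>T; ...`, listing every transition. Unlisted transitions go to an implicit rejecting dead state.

Keep the running count of `a`s modulo 5: each `a` advances along the cycle q0 → q1 → q2 → q3 → q4 → q0 while other symbols loop. Accept at q4.
A 5-state machine:
        a   b  
>  q0   q1  q0 
   q1   q2  q1 
   q2   q3  q2 
   q3   q4  q3 
 * q4   q0  q4 
(> = start, * = accepting)

start=q0; accept=q4; q0-a>q1; q0-b>q0; q1-a>q2; q1-b>q1; q2-a>q3; q2-b>q2; q3-a>q4; q3-b>q3; q4-a>q0; q4-b>q4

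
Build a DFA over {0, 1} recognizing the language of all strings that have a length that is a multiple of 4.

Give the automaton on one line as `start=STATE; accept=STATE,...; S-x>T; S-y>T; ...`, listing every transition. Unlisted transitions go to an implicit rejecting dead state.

Only the length mod 4 matters, so use a 4-cycle: from any state, every input symbol moves to the next state, wrapping D back to A. Mark A accepting.
A 4-state machine:
       0  1 
>* A   B  B 
   B   C  C 
   C   D  D 
   D   A  A 
(> = start, * = accepting)

start=A; accept=A; A-0>B; A-1>B; B-0>C; B-1>C; C-0>D; C-1>D; D-0>A; D-1>A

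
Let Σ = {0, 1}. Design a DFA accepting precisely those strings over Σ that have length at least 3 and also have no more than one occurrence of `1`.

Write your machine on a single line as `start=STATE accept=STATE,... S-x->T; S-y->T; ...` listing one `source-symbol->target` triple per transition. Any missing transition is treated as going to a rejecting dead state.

start=A; accept=G,H; A-0->B; A-1->C; B-0->D; B-1->E; C-0->E; C-1->F; D-0->G; D-1->H; E-0->H; E-1->F; F-0->F; F-1->F; G-0->G; G-1->H; H-0->H; H-1->F

Build one automaton per condition and run them in lockstep. The first has 5 states tracking the input length, saturating at 4; the second has 3 states tracking the count of `1`s, saturating at 2. A product state is a pair (one from each), accepting exactly when both do. Minimizing collapses redundant product states.
With 8 states:
       0  1 
>  A   B  C 
   B   D  E 
   C   E  F 
   D   G  H 
   E   H  F 
   F   F  F 
 * G   G  H 
 * H   H  F 
(> = start, * = accepting)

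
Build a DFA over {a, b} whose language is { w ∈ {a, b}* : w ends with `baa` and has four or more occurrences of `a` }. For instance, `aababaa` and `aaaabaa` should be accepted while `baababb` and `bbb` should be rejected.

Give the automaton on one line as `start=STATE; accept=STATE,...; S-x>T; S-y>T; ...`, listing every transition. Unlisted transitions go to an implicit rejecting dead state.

start=q0; accept=q5; q0-a>q1; q0-b>q0; q1-a>q2; q1-b>q1; q2-a>q2; q2-b>q3; q3-a>q4; q3-b>q3; q4-a>q5; q4-b>q3; q5-a>q2; q5-b>q3

Run two small machines in parallel and take their product. The first has 4 states tracking how much of the suffix `baa` has currently been matched; the second has 6 states tracking the count of `a`s, saturating at 5. A product state is a pair (one from each), accepting exactly when both do. After merging equivalent states the machine shrinks.
6 states suffice.
        a   b  
>  q0   q1  q0 
   q1   q2  q1 
   q2   q2  q3 
   q3   q4  q3 
   q4   q5  q3 
 * q5   q2  q3 
(> = start, * = accepting)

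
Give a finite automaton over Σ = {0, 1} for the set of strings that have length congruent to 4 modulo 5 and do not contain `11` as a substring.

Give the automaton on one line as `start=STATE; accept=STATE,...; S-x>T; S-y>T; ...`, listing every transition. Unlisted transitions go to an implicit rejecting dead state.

Build one automaton per condition and run them in lockstep. The first has 5 states tracking the input length modulo 5; the second has 3 states tracking partial matches of the forbidden pattern `11`. A product state is a pair (one from each), accepting exactly when both do. Minimizing collapses redundant product states.
11 states suffice.
       0  1 
>  A   B  C 
   B   D  E 
   C   D  F 
   D   G  H 
   E   G  F 
   F   F  F 
   G   I  J 
   H   I  F 
 * I   A  K 
 * J   A  F 
   K   B  F 
(> = start, * = accepting)

start=A; accept=I,J; A-0>B; A-1>C; B-0>D; B-1>E; C-0>D; C-1>F; D-0>G; D-1>H; E-0>G; E-1>F; F-0>F; F-1>F; G-0>I; G-1>J; H-0>I; H-1>F; I-0>A; I-1>K; J-0>A; J-1>F; K-0>B; K-1>F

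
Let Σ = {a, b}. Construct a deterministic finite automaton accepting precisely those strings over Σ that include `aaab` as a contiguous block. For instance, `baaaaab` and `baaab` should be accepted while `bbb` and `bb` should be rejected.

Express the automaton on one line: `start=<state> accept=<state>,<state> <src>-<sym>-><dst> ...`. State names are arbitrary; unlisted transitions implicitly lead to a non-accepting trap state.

States s0..s3 record the length of the longest prefix of `aaab` that matches the current input suffix. Reaching s4 means `aaab` has been seen, and we stay there forever. Accept from s4.
With 5 states:
        a   b  
>  s0   s1  s0 
   s1   s2  s0 
   s2   s3  s0 
   s3   s3  s4 
 * s4   s4  s4 
(> = start, * = accepting)

start=s0 accept=s4 s0-a->s1 s0-b->s0 s1-a->s2 s1-b->s0 s2-a->s3 s2-b->s0 s3-a->s3 s3-b->s4 s4-a->s4 s4-b->s4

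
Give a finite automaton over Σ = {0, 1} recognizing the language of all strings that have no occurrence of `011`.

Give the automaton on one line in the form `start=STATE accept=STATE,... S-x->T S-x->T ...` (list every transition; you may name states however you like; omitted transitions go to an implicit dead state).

start=s0 accept=s0,s1,s2 s0-0->s1 s0-1->s0 s1-0->s1 s1-1->s2 s2-0->s1 s2-1->s3 s3-0->s3 s3-1->s3

This is the complement of 'contains `011`'. Use the same substring-matching states — s0 through s3 holding how much of `011` has just been matched — but flip the accepting set: everything except the trap s3 accepts.
        0   1  
>* s0   s1  s0 
 * s1   s1  s2 
 * s2   s1  s3 
   s3   s3  s3 
(> = start, * = accepting)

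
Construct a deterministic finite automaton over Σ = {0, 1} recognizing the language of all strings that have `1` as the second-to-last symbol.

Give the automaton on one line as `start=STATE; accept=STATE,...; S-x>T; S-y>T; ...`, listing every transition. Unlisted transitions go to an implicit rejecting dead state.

start=q0; accept=q5,q6; q0-0>q1; q0-1>q2; q1-0>q3; q1-1>q4; q2-0>q5; q2-1>q6; q3-0>q3; q3-1>q4; q4-0>q5; q4-1>q6; q5-0>q3; q5-1>q4; q6-0>q5; q6-1>q6

Because acceptance depends on a position counted from the end, the machine has to buffer the most recent 2 symbols. Make each state the string of the last up-to-2 symbols read; on input `x` shift the window left and append `x`. Accept when the buffered window has length 2 and begins with `1`.
        0   1  
>  q0   q1  q2 
   q1   q3  q4 
   q2   q5  q6 
   q3   q3  q4 
   q4   q5  q6 
 * q5   q3  q4 
 * q6   q5  q6 
(> = start, * = accepting)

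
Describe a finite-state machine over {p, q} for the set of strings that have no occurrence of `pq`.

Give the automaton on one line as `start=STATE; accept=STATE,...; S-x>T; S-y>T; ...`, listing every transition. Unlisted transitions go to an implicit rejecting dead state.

start=A; accept=A,B; A-p>B; A-q>A; B-p>B; B-q>C; C-p>C; C-q>C

Track partial matches of the forbidden pattern `pq`. State C is a dead state reached once `pq` has occurred; every other state accepts. A means no part of `pq` is currently matched.
3 states suffice.
       p  q 
>* A   B  A 
 * B   B  C 
   C   C  C 
(> = start, * = accepting)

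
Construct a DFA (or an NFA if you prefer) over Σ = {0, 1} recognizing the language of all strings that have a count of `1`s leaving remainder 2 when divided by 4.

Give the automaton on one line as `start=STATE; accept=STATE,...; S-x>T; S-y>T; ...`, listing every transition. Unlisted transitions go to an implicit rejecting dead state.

Keep the running count of `1`s modulo 4: each `1` advances along the cycle S0 → S1 → S2 → S3 → S0 while other symbols loop. Accept at S2.
With 4 states:
        0   1  
>  S0   S0  S1 
   S1   S1  S2 
 * S2   S2  S3 
   S3   S3  S0 
(> = start, * = accepting)

start=S0; accept=S2; S0-0>S0; S0-1>S1; S1-0>S1; S1-1>S2; S2-0>S2; S2-1>S3; S3-0>S3; S3-1>S0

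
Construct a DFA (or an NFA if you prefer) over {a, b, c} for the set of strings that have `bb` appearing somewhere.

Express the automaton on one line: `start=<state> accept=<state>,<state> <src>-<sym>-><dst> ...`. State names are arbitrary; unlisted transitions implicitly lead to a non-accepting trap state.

States q0..q1 record the length of the longest prefix of `bb` that matches the current input suffix. Reaching q2 means `bb` has been seen, and we stay there forever. Accept from q2.
With 3 states:
        a   b   c  
>  q0   q0  q1  q0 
   q1   q0  q2  q0 
 * q2   q2  q2  q2 
(> = start, * = accepting)

start=q0 accept=q2 q0-a->q0 q0-b->q1 q0-c->q0 q1-a->q0 q1-b->q2 q1-c->q0 q2-a->q2 q2-b->q2 q2-c->q2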